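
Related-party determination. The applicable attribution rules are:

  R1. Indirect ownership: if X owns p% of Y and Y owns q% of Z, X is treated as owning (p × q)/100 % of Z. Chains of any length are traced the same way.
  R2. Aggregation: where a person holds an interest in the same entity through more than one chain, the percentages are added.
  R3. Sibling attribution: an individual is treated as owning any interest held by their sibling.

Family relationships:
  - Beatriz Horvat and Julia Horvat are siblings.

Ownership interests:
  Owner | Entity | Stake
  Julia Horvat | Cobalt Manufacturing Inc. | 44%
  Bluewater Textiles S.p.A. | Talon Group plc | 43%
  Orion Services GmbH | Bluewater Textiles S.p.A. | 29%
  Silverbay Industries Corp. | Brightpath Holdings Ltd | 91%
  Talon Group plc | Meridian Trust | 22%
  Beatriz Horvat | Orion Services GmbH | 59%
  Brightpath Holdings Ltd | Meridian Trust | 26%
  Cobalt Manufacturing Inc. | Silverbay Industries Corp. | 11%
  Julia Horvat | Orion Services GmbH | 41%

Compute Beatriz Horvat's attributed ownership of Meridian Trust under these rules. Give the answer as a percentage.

By sibling attribution (R3), Beatriz Horvat is treated as also owning Julia Horvat's interest in Orion Services GmbH, giving 59% + 41% = 100%.
By sibling attribution (R3), Beatriz Horvat is treated as owning Julia Horvat's 44% interest in Cobalt Manufacturing Inc.
Chain via Orion Services GmbH → Bluewater Textiles S.p.A. → Talon Group plc (R1): 100% × 29% × 43% × 22% = 2.7434% of Meridian Trust.
Chain via Cobalt Manufacturing Inc. → Silverbay Industries Corp. → Brightpath Holdings Ltd (R1): 44% × 11% × 91% × 26% = 1.145144% of Meridian Trust.
Aggregating (R2): 2.7434% + 1.145144% = 3.888544%.

3.888544%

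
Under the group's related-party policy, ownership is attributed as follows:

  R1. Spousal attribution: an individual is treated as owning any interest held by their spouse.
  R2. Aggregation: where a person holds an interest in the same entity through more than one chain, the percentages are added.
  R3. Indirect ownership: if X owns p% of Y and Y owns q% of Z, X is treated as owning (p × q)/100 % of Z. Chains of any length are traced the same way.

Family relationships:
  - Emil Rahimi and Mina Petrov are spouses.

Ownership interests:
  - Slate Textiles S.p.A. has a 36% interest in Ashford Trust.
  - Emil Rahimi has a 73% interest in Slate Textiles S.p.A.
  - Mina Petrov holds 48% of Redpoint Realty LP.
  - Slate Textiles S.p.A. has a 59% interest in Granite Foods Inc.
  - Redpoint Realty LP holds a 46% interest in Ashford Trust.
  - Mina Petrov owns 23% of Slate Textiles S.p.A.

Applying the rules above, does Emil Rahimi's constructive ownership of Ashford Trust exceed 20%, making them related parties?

By spousal attribution (R1), Emil Rahimi is treated as also owning Mina Petrov's interest in Slate Textiles S.p.A, giving 73% + 23% = 96%.
By spousal attribution (R1), Emil Rahimi is treated as owning Mina Petrov's 48% interest in Redpoint Realty LP.
Chain via Slate Textiles S.p.A. (R3): 96% × 36% = 34.56% of Ashford Trust.
Chain via Redpoint Realty LP (R3): 48% × 46% = 22.08% of Ashford Trust.
Aggregating (R2): 34.56% + 22.08% = 56.64%.
56.64% exceeds the 20% threshold, so Emil is a related party to Ashford Trust.

Yes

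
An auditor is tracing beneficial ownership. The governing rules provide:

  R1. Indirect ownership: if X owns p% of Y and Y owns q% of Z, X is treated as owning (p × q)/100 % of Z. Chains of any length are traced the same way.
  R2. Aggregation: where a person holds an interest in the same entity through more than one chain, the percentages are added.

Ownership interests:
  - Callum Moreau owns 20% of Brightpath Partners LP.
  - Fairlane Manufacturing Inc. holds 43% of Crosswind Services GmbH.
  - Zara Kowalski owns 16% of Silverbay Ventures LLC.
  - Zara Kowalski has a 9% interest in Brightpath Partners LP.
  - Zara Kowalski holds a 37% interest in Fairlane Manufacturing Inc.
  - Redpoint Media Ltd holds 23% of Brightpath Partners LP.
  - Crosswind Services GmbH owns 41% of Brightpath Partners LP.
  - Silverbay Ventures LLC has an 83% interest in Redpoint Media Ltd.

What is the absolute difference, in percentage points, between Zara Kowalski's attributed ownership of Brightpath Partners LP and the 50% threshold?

Chain via Fairlane Manufacturing Inc. → Crosswind Services GmbH (R1): 37% × 43% × 41% = 6.5231% of Brightpath Partners LP.
Chain via Silverbay Ventures LLC → Redpoint Media Ltd (R1): 16% × 83% × 23% = 3.0544% of Brightpath Partners LP.
Direct interest in Brightpath Partners LP: 9%.
Aggregating (R2): 6.5231% + 3.0544% + 9% = 18.5775%.
18.5775% falls short of the 50% threshold by 31.4225 percentage points.

31.4225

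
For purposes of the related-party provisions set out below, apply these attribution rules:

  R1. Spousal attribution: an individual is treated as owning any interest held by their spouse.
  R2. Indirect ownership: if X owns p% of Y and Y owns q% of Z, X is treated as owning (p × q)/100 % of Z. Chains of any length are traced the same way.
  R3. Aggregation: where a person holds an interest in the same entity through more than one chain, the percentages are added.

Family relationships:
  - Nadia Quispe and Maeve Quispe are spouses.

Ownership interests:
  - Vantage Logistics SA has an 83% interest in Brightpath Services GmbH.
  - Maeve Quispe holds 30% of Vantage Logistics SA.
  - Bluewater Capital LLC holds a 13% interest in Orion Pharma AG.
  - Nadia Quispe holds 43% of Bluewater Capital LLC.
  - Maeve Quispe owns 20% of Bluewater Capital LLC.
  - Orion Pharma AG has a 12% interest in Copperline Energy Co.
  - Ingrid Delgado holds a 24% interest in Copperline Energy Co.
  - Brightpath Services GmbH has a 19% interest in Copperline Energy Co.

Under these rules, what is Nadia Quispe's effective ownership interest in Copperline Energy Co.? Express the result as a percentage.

By spousal attribution (R1), Nadia Quispe is treated as also owning Maeve Quispe's interest in Bluewater Capital LLC, giving 43% + 20% = 63%.
By spousal attribution (R1), Nadia Quispe is treated as owning Maeve Quispe's 30% interest in Vantage Logistics SA.
Chain via Bluewater Capital LLC → Orion Pharma AG (R2): 63% × 13% × 12% = 0.9828% of Copperline Energy Co.
Chain via Vantage Logistics SA → Brightpath Services GmbH (R2): 30% × 83% × 19% = 4.731% of Copperline Energy Co.
Aggregating (R3): 0.9828% + 4.731% = 5.7138%.

5.7138%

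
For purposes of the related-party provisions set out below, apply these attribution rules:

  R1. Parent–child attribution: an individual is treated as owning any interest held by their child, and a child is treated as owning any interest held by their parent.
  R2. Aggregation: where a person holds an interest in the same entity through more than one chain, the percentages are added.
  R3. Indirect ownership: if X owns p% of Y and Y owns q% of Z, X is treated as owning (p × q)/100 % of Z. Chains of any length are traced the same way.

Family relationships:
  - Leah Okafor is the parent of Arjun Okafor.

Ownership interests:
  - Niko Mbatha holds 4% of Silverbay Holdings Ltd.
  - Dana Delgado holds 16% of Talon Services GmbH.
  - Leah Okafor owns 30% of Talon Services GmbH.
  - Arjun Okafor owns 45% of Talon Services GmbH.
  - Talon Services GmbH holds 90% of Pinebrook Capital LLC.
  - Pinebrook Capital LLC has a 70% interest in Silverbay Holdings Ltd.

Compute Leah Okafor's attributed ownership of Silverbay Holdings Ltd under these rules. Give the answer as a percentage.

47.25%

By parent–child attribution (R1), Leah Okafor is treated as also owning Arjun Okafor's interest in Talon Services GmbH, giving 30% + 45% = 75%.
Chain via Talon Services GmbH → Pinebrook Capital LLC (R3): 75% × 90% × 70% = 47.25% of Silverbay Holdings Ltd.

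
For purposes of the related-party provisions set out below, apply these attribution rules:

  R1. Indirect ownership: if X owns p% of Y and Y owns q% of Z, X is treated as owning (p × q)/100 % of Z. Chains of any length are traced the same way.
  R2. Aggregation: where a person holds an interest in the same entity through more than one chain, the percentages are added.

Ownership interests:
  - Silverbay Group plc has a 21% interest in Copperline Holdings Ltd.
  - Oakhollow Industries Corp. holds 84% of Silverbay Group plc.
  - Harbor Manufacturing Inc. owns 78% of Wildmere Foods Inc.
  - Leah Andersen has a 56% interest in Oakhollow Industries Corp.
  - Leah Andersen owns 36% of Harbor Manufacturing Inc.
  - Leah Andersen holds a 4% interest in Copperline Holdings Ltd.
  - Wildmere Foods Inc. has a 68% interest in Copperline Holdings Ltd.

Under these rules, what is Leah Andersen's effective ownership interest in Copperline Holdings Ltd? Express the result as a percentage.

Chain via Harbor Manufacturing Inc. → Wildmere Foods Inc. (R1): 36% × 78% × 68% = 19.0944% of Copperline Holdings Ltd.
Chain via Oakhollow Industries Corp. → Silverbay Group plc (R1): 56% × 84% × 21% = 9.8784% of Copperline Holdings Ltd.
Direct interest in Copperline Holdings Ltd: 4%.
Aggregating (R2): 19.0944% + 9.8784% + 4% = 32.9728%.

32.9728%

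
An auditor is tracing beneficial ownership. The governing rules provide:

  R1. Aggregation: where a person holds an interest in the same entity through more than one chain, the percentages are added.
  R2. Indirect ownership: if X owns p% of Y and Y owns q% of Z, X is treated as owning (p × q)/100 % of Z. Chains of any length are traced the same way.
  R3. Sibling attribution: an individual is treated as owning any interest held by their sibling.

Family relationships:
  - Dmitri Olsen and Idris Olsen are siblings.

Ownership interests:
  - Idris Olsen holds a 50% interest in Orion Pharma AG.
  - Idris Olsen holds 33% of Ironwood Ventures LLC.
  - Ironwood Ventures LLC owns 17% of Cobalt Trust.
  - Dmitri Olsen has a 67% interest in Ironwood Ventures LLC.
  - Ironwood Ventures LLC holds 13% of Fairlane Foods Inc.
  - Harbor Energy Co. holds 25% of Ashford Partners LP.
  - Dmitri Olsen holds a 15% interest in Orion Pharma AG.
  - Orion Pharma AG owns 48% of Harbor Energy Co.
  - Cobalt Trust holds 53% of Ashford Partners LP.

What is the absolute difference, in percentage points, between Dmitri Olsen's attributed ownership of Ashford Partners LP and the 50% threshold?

By sibling attribution (R3), Dmitri Olsen is treated as also owning Idris Olsen's interest in Ironwood Ventures LLC, giving 67% + 33% = 100%.
By sibling attribution (R3), Dmitri Olsen is treated as also owning Idris Olsen's interest in Orion Pharma AG, giving 15% + 50% = 65%.
Chain via Ironwood Ventures LLC → Cobalt Trust (R2): 100% × 17% × 53% = 9.01% of Ashford Partners LP.
Chain via Orion Pharma AG → Harbor Energy Co. (R2): 65% × 48% × 25% = 7.8% of Ashford Partners LP.
Aggregating (R1): 9.01% + 7.8% = 16.81%.
16.81% falls short of the 50% threshold by 33.19 percentage points.

33.19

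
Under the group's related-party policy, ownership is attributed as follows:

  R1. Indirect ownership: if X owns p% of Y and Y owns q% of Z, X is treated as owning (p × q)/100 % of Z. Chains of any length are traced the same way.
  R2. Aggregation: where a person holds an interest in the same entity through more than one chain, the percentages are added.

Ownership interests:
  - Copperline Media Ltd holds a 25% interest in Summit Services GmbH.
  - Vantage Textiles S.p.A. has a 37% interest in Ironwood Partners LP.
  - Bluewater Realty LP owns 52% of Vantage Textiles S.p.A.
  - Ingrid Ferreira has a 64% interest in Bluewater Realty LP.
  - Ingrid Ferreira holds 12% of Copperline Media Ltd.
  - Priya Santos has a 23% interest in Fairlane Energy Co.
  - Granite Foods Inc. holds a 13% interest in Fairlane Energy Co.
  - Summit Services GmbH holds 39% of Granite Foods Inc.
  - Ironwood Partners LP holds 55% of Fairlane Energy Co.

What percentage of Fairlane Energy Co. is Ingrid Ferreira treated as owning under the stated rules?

6.92458%

Chain via Copperline Media Ltd → Summit Services GmbH → Granite Foods Inc. (R1): 12% × 25% × 39% × 13% = 0.1521% of Fairlane Energy Co.
Chain via Bluewater Realty LP → Vantage Textiles S.p.A. → Ironwood Partners LP (R1): 64% × 52% × 37% × 55% = 6.77248% of Fairlane Energy Co.
Aggregating (R2): 0.1521% + 6.77248% = 6.92458%.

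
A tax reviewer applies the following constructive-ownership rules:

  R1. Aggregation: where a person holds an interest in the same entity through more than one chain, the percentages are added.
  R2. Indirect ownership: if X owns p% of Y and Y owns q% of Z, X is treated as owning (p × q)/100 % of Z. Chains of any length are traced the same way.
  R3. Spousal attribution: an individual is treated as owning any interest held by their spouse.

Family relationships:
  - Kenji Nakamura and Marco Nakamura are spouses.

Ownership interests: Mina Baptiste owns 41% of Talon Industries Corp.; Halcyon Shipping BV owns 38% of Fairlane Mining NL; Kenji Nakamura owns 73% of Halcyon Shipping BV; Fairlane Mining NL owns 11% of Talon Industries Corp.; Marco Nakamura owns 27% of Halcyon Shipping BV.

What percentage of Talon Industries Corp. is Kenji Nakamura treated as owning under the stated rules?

By spousal attribution (R3), Kenji Nakamura is treated as also owning Marco Nakamura's interest in Halcyon Shipping BV, giving 73% + 27% = 100%.
Chain via Halcyon Shipping BV → Fairlane Mining NL (R2): 100% × 38% × 11% = 4.18% of Talon Industries Corp.

4.18%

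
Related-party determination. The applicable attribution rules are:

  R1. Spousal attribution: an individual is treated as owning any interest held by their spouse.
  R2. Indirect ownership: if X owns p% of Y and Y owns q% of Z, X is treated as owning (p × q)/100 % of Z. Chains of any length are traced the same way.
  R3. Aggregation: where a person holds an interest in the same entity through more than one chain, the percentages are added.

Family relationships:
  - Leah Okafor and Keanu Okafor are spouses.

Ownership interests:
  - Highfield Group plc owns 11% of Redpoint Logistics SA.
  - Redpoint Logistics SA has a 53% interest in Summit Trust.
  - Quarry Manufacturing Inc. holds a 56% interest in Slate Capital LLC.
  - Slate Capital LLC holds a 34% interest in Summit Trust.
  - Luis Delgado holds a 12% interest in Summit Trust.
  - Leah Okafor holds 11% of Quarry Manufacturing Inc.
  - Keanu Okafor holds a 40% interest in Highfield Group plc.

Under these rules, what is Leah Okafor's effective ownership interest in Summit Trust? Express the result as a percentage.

4.4264%

By spousal attribution (R1), Leah Okafor is treated as owning Keanu Okafor's 40% interest in Highfield Group plc.
Chain via Quarry Manufacturing Inc. → Slate Capital LLC (R2): 11% × 56% × 34% = 2.0944% of Summit Trust.
Chain via Highfield Group plc → Redpoint Logistics SA (R2): 40% × 11% × 53% = 2.332% of Summit Trust.
Aggregating (R3): 2.0944% + 2.332% = 4.4264%.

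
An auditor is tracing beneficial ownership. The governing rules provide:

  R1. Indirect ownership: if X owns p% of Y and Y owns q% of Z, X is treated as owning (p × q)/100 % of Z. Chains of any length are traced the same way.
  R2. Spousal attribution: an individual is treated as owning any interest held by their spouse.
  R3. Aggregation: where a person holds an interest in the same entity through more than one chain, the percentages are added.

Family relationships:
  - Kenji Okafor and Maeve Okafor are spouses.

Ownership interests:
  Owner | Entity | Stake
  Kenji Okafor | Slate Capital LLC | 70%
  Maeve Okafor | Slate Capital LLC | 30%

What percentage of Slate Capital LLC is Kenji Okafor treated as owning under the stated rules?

100%

By spousal attribution (R2), Kenji Okafor is treated as also owning Maeve Okafor's interest in Slate Capital LLC, giving 70% + 30% = 100%.
Direct interest in Slate Capital LLC: 100%.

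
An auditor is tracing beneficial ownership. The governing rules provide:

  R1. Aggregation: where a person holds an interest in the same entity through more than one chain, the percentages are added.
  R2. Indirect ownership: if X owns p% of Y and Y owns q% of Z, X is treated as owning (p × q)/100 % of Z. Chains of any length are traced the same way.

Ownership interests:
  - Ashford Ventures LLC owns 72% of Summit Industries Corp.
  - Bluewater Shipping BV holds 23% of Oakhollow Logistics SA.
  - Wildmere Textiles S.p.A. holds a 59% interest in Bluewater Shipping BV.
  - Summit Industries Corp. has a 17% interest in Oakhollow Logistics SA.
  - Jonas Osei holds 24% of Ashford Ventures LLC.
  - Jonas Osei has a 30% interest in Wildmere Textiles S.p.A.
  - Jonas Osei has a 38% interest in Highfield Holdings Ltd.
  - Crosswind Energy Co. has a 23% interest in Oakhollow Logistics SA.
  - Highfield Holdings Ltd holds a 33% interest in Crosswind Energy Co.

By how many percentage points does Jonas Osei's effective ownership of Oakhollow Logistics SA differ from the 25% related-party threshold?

15.1072

Chain via Wildmere Textiles S.p.A. → Bluewater Shipping BV (R2): 30% × 59% × 23% = 4.071% of Oakhollow Logistics SA.
Chain via Highfield Holdings Ltd → Crosswind Energy Co. (R2): 38% × 33% × 23% = 2.8842% of Oakhollow Logistics SA.
Chain via Ashford Ventures LLC → Summit Industries Corp. (R2): 24% × 72% × 17% = 2.9376% of Oakhollow Logistics SA.
Aggregating (R1): 4.071% + 2.8842% + 2.9376% = 9.8928%.
9.8928% falls short of the 25% threshold by 15.1072 percentage points.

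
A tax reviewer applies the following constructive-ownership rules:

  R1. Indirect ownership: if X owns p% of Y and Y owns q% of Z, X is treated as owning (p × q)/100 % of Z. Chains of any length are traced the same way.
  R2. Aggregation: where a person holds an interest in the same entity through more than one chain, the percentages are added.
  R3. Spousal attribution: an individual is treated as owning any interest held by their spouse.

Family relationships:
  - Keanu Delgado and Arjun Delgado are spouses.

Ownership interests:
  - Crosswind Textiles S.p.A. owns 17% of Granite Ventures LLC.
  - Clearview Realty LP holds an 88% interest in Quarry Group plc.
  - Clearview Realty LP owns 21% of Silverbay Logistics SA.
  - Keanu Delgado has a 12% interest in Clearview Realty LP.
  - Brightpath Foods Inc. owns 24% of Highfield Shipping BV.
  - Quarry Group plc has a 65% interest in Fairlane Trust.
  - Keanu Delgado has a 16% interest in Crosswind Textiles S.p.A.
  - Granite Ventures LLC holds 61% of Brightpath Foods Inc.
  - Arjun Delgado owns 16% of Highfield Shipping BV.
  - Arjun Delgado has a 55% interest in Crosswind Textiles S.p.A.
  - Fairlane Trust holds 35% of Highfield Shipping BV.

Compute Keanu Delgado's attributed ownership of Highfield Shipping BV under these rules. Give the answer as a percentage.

20.169448%

By spousal attribution (R3), Keanu Delgado is treated as also owning Arjun Delgado's interest in Crosswind Textiles S.p.A, giving 16% + 55% = 71%.
By spousal attribution (R3), Keanu Delgado is treated as owning Arjun Delgado's 16% interest in Highfield Shipping BV.
Chain via Clearview Realty LP → Quarry Group plc → Fairlane Trust (R1): 12% × 88% × 65% × 35% = 2.4024% of Highfield Shipping BV.
Chain via Crosswind Textiles S.p.A. → Granite Ventures LLC → Brightpath Foods Inc. (R1): 71% × 17% × 61% × 24% = 1.767048% of Highfield Shipping BV.
Direct interest in Highfield Shipping BV: 16%.
Aggregating (R2): 2.4024% + 1.767048% + 16% = 20.169448%.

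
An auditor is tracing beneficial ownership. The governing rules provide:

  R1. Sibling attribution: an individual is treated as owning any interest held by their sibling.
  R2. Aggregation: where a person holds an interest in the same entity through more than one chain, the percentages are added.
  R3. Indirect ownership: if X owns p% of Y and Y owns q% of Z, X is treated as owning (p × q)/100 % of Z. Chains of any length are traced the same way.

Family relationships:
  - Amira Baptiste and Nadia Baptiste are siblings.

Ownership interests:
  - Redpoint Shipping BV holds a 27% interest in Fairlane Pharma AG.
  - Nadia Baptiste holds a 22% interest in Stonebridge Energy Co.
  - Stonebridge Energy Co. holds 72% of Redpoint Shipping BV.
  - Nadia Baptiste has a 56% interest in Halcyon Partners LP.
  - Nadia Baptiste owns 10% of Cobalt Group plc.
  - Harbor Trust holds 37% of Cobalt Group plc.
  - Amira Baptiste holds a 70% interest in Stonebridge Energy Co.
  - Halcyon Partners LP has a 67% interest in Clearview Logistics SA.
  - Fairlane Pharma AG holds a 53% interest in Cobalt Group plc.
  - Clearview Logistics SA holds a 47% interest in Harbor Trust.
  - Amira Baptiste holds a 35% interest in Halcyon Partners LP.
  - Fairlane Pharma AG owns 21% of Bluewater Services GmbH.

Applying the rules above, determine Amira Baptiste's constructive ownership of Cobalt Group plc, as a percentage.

By sibling attribution (R1), Amira Baptiste is treated as also owning Nadia Baptiste's interest in Halcyon Partners LP, giving 35% + 56% = 91%.
By sibling attribution (R1), Amira Baptiste is treated as also owning Nadia Baptiste's interest in Stonebridge Energy Co, giving 70% + 22% = 92%.
By sibling attribution (R1), Amira Baptiste is treated as owning Nadia Baptiste's 10% interest in Cobalt Group plc.
Chain via Halcyon Partners LP → Clearview Logistics SA → Harbor Trust (R3): 91% × 67% × 47% × 37% = 10.602683% of Cobalt Group plc.
Chain via Stonebridge Energy Co. → Redpoint Shipping BV → Fairlane Pharma AG (R3): 92% × 72% × 27% × 53% = 9.478944% of Cobalt Group plc.
Direct interest in Cobalt Group plc: 10%.
Aggregating (R2): 10.602683% + 9.478944% + 10% = 30.081627%.

30.081627%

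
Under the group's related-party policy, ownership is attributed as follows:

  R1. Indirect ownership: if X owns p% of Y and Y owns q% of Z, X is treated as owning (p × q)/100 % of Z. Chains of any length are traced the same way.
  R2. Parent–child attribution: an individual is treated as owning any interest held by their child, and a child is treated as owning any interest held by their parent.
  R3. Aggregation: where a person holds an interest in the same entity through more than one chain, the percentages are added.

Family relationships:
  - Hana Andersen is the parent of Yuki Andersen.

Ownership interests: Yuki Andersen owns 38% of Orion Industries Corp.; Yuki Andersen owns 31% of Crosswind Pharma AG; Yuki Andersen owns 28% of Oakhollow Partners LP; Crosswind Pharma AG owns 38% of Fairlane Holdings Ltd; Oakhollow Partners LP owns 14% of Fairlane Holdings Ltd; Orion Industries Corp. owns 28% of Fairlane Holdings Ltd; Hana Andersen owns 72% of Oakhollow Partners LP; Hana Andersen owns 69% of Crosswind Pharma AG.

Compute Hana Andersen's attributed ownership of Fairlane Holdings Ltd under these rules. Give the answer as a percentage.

62.64%

By parent–child attribution (R2), Hana Andersen is treated as also owning Yuki Andersen's interest in Oakhollow Partners LP, giving 72% + 28% = 100%.
By parent–child attribution (R2), Hana Andersen is treated as also owning Yuki Andersen's interest in Crosswind Pharma AG, giving 69% + 31% = 100%.
By parent–child attribution (R2), Hana Andersen is treated as owning Yuki Andersen's 38% interest in Orion Industries Corp.
Chain via Oakhollow Partners LP (R1): 100% × 14% = 14% of Fairlane Holdings Ltd.
Chain via Crosswind Pharma AG (R1): 100% × 38% = 38% of Fairlane Holdings Ltd.
Chain via Orion Industries Corp. (R1): 38% × 28% = 10.64% of Fairlane Holdings Ltd.
Aggregating (R3): 14% + 38% + 10.64% = 62.64%.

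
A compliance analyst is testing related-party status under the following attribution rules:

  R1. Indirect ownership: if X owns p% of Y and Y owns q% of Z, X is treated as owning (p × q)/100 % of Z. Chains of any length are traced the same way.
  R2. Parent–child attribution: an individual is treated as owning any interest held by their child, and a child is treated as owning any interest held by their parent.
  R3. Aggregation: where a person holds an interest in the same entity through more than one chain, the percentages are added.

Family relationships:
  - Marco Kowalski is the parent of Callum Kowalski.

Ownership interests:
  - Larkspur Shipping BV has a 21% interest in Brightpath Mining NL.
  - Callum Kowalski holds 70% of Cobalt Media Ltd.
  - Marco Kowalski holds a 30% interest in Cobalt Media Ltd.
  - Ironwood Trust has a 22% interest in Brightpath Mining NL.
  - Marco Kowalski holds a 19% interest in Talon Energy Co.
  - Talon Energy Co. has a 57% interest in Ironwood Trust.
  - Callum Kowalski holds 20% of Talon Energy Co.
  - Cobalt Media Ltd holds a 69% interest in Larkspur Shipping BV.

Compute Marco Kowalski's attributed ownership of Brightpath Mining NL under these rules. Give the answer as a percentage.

19.3806%

By parent–child attribution (R2), Marco Kowalski is treated as also owning Callum Kowalski's interest in Talon Energy Co, giving 19% + 20% = 39%.
By parent–child attribution (R2), Marco Kowalski is treated as also owning Callum Kowalski's interest in Cobalt Media Ltd, giving 30% + 70% = 100%.
Chain via Talon Energy Co. → Ironwood Trust (R1): 39% × 57% × 22% = 4.8906% of Brightpath Mining NL.
Chain via Cobalt Media Ltd → Larkspur Shipping BV (R1): 100% × 69% × 21% = 14.49% of Brightpath Mining NL.
Aggregating (R3): 4.8906% + 14.49% = 19.3806%.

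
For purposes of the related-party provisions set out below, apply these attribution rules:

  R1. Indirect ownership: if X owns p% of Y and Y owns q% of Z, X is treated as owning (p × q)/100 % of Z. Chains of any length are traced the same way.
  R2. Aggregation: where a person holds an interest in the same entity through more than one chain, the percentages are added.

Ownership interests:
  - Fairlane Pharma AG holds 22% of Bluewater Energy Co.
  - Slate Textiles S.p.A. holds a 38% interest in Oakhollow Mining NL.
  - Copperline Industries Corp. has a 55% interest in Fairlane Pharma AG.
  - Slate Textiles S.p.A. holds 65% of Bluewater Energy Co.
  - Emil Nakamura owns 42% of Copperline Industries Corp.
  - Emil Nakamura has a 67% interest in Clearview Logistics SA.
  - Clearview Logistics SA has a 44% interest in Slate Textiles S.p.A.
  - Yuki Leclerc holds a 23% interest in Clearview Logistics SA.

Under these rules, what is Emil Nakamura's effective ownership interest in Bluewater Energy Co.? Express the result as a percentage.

Chain via Clearview Logistics SA → Slate Textiles S.p.A. (R1): 67% × 44% × 65% = 19.162% of Bluewater Energy Co.
Chain via Copperline Industries Corp. → Fairlane Pharma AG (R1): 42% × 55% × 22% = 5.082% of Bluewater Energy Co.
Aggregating (R2): 19.162% + 5.082% = 24.244%.

24.244%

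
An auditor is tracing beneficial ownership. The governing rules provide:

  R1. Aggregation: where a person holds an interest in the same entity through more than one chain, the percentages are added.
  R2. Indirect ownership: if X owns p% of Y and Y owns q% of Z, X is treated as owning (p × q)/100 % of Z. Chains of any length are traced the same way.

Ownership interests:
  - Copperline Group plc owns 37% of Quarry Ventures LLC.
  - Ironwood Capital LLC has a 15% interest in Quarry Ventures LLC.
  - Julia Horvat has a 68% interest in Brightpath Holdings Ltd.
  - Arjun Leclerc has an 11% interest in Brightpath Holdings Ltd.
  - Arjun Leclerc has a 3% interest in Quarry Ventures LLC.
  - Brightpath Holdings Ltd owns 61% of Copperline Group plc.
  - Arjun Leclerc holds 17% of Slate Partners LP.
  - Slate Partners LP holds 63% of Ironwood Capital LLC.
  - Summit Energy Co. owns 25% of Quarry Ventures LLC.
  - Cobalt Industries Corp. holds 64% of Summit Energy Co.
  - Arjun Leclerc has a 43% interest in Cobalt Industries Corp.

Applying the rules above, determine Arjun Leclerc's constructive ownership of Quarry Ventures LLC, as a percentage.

13.9692%

Chain via Cobalt Industries Corp. → Summit Energy Co. (R2): 43% × 64% × 25% = 6.88% of Quarry Ventures LLC.
Chain via Brightpath Holdings Ltd → Copperline Group plc (R2): 11% × 61% × 37% = 2.4827% of Quarry Ventures LLC.
Chain via Slate Partners LP → Ironwood Capital LLC (R2): 17% × 63% × 15% = 1.6065% of Quarry Ventures LLC.
Direct interest in Quarry Ventures LLC: 3%.
Aggregating (R1): 6.88% + 2.4827% + 1.6065% + 3% = 13.9692%.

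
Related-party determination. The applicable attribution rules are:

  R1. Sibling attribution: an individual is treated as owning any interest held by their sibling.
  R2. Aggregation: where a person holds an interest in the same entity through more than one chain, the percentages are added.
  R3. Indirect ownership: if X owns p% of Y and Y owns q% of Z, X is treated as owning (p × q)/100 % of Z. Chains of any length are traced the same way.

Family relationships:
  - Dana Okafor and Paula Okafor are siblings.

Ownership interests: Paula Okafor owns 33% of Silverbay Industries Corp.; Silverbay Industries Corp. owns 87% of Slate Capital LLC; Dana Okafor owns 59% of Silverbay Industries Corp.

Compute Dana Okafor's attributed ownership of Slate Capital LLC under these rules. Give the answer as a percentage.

80.04%

By sibling attribution (R1), Dana Okafor is treated as also owning Paula Okafor's interest in Silverbay Industries Corp, giving 59% + 33% = 92%.
Chain via Silverbay Industries Corp. (R3): 92% × 87% = 80.04% of Slate Capital LLC.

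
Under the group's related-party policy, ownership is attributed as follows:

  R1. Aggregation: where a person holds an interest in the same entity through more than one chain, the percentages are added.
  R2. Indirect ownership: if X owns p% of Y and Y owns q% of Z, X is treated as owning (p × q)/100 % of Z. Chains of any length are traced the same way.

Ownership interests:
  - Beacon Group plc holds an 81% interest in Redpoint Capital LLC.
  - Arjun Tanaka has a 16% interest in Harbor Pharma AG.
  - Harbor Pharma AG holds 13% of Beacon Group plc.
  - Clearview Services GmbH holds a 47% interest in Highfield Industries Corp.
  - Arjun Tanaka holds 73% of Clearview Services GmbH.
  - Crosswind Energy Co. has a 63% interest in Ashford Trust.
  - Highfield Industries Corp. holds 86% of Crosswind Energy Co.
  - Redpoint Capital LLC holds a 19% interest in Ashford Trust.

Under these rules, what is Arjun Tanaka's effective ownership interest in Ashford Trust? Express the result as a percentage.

18.90927%

Chain via Clearview Services GmbH → Highfield Industries Corp. → Crosswind Energy Co. (R2): 73% × 47% × 86% × 63% = 18.589158% of Ashford Trust.
Chain via Harbor Pharma AG → Beacon Group plc → Redpoint Capital LLC (R2): 16% × 13% × 81% × 19% = 0.320112% of Ashford Trust.
Aggregating (R1): 18.589158% + 0.320112% = 18.90927%.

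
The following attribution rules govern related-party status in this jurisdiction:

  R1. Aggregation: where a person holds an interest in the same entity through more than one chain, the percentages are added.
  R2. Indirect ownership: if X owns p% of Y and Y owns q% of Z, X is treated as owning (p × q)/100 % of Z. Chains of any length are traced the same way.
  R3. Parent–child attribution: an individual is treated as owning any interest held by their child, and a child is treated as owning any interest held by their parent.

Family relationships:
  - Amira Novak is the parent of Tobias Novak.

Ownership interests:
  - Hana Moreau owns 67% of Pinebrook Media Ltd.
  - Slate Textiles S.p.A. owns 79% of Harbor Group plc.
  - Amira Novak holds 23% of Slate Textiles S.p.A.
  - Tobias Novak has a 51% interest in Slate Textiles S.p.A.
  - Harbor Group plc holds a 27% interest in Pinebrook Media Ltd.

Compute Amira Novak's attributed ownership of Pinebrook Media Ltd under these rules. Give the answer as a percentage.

15.7842%

By parent–child attribution (R3), Amira Novak is treated as also owning Tobias Novak's interest in Slate Textiles S.p.A, giving 23% + 51% = 74%.
Chain via Slate Textiles S.p.A. → Harbor Group plc (R2): 74% × 79% × 27% = 15.7842% of Pinebrook Media Ltd.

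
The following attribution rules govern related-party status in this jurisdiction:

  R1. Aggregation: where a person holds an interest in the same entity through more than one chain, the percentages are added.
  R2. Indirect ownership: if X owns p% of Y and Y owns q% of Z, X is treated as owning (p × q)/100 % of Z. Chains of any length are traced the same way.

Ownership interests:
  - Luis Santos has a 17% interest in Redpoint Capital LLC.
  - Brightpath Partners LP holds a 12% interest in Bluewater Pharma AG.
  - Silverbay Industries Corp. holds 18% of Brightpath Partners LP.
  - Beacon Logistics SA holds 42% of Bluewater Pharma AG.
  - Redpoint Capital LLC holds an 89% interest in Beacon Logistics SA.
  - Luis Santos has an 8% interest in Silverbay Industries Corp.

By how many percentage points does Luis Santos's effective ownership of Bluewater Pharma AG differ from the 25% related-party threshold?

Chain via Silverbay Industries Corp. → Brightpath Partners LP (R2): 8% × 18% × 12% = 0.1728% of Bluewater Pharma AG.
Chain via Redpoint Capital LLC → Beacon Logistics SA (R2): 17% × 89% × 42% = 6.3546% of Bluewater Pharma AG.
Aggregating (R1): 0.1728% + 6.3546% = 6.5274%.
6.5274% falls short of the 25% threshold by 18.4726 percentage points.

18.4726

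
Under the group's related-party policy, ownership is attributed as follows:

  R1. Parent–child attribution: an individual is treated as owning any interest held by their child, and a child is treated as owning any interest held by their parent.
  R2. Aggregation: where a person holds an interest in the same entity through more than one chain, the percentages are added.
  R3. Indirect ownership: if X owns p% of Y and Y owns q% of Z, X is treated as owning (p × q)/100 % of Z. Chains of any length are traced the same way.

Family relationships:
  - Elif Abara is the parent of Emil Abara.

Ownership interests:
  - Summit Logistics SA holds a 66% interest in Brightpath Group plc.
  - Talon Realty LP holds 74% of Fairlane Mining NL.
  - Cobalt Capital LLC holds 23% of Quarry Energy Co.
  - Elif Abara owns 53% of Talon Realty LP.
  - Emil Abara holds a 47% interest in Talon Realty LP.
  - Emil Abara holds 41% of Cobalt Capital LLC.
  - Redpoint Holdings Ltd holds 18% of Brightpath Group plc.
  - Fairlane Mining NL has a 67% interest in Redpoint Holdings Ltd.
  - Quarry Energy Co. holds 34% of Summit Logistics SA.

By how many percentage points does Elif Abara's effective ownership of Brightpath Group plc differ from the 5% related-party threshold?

By parent–child attribution (R1), Elif Abara is treated as also owning Emil Abara's interest in Talon Realty LP, giving 53% + 47% = 100%.
By parent–child attribution (R1), Elif Abara is treated as owning Emil Abara's 41% interest in Cobalt Capital LLC.
Chain via Talon Realty LP → Fairlane Mining NL → Redpoint Holdings Ltd (R3): 100% × 74% × 67% × 18% = 8.9244% of Brightpath Group plc.
Chain via Cobalt Capital LLC → Quarry Energy Co. → Summit Logistics SA (R3): 41% × 23% × 34% × 66% = 2.116092% of Brightpath Group plc.
Aggregating (R2): 8.9244% + 2.116092% = 11.040492%.
11.040492% exceeds the 5% threshold by 6.040492 percentage points.

6.040492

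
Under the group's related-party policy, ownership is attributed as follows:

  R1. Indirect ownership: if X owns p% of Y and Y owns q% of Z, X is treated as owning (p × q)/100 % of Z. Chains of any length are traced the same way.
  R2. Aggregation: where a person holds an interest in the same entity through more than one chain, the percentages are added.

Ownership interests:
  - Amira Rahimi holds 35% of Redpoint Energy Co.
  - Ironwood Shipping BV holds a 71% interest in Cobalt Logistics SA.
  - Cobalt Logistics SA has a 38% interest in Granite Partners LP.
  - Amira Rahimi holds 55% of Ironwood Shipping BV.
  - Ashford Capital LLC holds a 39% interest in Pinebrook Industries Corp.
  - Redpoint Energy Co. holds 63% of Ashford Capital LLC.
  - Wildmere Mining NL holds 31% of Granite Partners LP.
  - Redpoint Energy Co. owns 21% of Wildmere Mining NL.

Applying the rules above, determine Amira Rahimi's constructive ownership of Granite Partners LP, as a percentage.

Chain via Ironwood Shipping BV → Cobalt Logistics SA (R1): 55% × 71% × 38% = 14.839% of Granite Partners LP.
Chain via Redpoint Energy Co. → Wildmere Mining NL (R1): 35% × 21% × 31% = 2.2785% of Granite Partners LP.
Aggregating (R2): 14.839% + 2.2785% = 17.1175%.

17.1175%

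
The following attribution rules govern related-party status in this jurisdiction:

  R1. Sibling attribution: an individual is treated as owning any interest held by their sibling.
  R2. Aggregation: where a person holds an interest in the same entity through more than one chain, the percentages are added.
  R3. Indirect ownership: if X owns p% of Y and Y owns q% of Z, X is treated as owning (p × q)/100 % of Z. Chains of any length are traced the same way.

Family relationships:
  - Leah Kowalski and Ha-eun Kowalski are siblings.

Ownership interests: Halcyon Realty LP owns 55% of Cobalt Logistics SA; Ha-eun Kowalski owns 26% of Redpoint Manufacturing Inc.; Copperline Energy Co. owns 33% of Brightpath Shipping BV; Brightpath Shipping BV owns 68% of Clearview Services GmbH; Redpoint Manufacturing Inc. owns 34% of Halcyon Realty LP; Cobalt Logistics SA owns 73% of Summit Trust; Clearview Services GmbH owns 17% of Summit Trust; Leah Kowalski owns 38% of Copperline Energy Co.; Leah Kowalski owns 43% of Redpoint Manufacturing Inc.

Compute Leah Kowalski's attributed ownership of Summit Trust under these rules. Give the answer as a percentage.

By sibling attribution (R1), Leah Kowalski is treated as also owning Ha-eun Kowalski's interest in Redpoint Manufacturing Inc, giving 43% + 26% = 69%.
Chain via Redpoint Manufacturing Inc. → Halcyon Realty LP → Cobalt Logistics SA (R3): 69% × 34% × 55% × 73% = 9.41919% of Summit Trust.
Chain via Copperline Energy Co. → Brightpath Shipping BV → Clearview Services GmbH (R3): 38% × 33% × 68% × 17% = 1.449624% of Summit Trust.
Aggregating (R2): 9.41919% + 1.449624% = 10.868814%.

10.868814%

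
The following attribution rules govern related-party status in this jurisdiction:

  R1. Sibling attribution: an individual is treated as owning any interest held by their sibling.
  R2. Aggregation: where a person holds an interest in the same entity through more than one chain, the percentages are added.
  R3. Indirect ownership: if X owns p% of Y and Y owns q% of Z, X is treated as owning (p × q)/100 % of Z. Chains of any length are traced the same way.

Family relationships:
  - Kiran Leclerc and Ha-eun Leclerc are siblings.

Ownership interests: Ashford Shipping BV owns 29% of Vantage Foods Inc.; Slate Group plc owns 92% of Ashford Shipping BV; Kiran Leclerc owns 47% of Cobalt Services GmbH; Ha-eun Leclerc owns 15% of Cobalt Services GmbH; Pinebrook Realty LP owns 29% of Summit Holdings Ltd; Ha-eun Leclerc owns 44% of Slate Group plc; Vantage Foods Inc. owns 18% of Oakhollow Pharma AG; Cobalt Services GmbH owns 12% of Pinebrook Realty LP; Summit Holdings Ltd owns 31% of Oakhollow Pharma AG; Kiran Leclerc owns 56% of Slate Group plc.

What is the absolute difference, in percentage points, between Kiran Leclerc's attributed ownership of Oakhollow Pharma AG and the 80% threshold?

By sibling attribution (R1), Kiran Leclerc is treated as also owning Ha-eun Leclerc's interest in Slate Group plc, giving 56% + 44% = 100%.
By sibling attribution (R1), Kiran Leclerc is treated as also owning Ha-eun Leclerc's interest in Cobalt Services GmbH, giving 47% + 15% = 62%.
Chain via Slate Group plc → Ashford Shipping BV → Vantage Foods Inc. (R3): 100% × 92% × 29% × 18% = 4.8024% of Oakhollow Pharma AG.
Chain via Cobalt Services GmbH → Pinebrook Realty LP → Summit Holdings Ltd (R3): 62% × 12% × 29% × 31% = 0.668856% of Oakhollow Pharma AG.
Aggregating (R2): 4.8024% + 0.668856% = 5.471256%.
5.471256% falls short of the 80% threshold by 74.528744 percentage points.

74.528744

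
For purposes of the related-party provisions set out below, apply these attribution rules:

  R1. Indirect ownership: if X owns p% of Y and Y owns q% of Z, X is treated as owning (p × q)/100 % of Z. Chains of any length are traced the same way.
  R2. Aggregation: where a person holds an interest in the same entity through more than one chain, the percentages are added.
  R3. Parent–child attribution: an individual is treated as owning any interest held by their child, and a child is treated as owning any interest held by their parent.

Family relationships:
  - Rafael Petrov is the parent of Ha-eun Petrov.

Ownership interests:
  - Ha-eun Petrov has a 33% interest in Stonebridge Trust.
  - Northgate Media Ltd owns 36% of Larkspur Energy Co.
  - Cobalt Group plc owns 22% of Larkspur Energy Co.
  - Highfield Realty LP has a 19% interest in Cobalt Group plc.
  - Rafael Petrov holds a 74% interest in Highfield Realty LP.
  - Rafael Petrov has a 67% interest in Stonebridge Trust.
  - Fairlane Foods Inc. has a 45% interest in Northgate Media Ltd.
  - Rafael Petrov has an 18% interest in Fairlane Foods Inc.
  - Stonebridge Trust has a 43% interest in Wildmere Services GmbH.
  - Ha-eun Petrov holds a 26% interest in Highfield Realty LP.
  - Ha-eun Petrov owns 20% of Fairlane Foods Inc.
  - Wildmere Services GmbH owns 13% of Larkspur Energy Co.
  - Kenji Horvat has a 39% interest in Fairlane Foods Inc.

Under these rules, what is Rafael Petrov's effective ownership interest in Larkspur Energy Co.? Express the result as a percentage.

By parent–child attribution (R3), Rafael Petrov is treated as also owning Ha-eun Petrov's interest in Highfield Realty LP, giving 74% + 26% = 100%.
By parent–child attribution (R3), Rafael Petrov is treated as also owning Ha-eun Petrov's interest in Stonebridge Trust, giving 67% + 33% = 100%.
By parent–child attribution (R3), Rafael Petrov is treated as also owning Ha-eun Petrov's interest in Fairlane Foods Inc, giving 18% + 20% = 38%.
Chain via Highfield Realty LP → Cobalt Group plc (R1): 100% × 19% × 22% = 4.18% of Larkspur Energy Co.
Chain via Stonebridge Trust → Wildmere Services GmbH (R1): 100% × 43% × 13% = 5.59% of Larkspur Energy Co.
Chain via Fairlane Foods Inc. → Northgate Media Ltd (R1): 38% × 45% × 36% = 6.156% of Larkspur Energy Co.
Aggregating (R2): 4.18% + 5.59% + 6.156% = 15.926%.

15.926%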